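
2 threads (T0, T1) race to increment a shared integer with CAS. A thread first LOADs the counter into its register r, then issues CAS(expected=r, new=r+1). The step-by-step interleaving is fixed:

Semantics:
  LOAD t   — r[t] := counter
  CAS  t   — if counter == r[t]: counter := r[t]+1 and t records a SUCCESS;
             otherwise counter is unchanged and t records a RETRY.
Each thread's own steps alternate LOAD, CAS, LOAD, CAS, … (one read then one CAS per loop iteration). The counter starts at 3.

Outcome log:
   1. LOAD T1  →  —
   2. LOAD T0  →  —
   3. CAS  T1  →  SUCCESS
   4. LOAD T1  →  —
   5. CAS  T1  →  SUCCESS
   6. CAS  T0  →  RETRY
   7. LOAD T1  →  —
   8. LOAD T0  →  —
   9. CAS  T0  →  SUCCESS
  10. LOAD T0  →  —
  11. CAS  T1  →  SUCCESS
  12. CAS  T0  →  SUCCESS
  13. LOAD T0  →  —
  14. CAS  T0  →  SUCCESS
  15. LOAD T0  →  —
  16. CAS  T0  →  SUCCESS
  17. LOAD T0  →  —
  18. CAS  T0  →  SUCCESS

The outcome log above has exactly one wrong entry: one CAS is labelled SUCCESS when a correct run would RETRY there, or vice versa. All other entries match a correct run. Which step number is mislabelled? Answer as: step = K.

Correct run:
   1) LOAD T1:  M=3  r_T1=3
   2) LOAD T0:  M=3  r_T0=3
   3) CAS  T1:  M=4  r_T1=3 ✓
   4) LOAD T1:  M=4  r_T1=4
   5) CAS  T1:  M=5  r_T1=4 ✓
   6) CAS  T0:  M=5  r_T0=3 ✗
   7) LOAD T1:  M=5  r_T1=5
   8) LOAD T0:  M=5  r_T0=5
   9) CAS  T0:  M=6  r_T0=5 ✓
  10) LOAD T0:  M=6  r_T0=6
  11) CAS  T1:  M=6  r_T1=5 ✗
  12) CAS  T0:  M=7  r_T0=6 ✓
  13) LOAD T0:  M=7  r_T0=7
  14) CAS  T0:  M=8  r_T0=7 ✓
  15) LOAD T0:  M=8  r_T0=8
  16) CAS  T0:  M=9  r_T0=8 ✓
  17) LOAD T0:  M=9  r_T0=9
  18) CAS  T0:  M=10  r_T0=9 ✓
Flip is step 11.

step = 11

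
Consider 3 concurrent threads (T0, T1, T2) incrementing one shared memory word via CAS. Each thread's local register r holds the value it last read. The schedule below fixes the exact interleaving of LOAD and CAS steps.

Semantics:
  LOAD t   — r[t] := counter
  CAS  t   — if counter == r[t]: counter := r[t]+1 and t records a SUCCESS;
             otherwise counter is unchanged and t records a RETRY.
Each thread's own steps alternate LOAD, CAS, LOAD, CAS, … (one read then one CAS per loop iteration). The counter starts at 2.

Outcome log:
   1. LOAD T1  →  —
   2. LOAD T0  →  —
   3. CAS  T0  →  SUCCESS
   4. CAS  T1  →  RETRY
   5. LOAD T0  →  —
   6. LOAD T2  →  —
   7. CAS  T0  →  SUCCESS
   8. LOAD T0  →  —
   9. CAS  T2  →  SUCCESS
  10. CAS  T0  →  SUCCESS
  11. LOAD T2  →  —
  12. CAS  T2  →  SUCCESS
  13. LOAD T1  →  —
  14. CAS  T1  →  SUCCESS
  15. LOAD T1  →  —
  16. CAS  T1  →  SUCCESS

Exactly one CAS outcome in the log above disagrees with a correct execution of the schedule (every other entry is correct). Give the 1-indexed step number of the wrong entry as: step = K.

step = 9

Re-executing:
   1) LOAD T1:  M=2  r_T1=2
   2) LOAD T0:  M=2  r_T0=2
   3) CAS  T0:  M=3  r_T0=2 ✓
   4) CAS  T1:  M=3  r_T1=2 ✗
   5) LOAD T0:  M=3  r_T0=3
   6) LOAD T2:  M=3  r_T2=3
   7) CAS  T0:  M=4  r_T0=3 ✓
   8) LOAD T0:  M=4  r_T0=4
   9) CAS  T2:  M=4  r_T2=3 ✗
  10) CAS  T0:  M=5  r_T0=4 ✓
  11) LOAD T2:  M=5  r_T2=5
  12) CAS  T2:  M=6  r_T2=5 ✓
  13) LOAD T1:  M=6  r_T1=6
  14) CAS  T1:  M=7  r_T1=6 ✓
  15) LOAD T1:  M=7  r_T1=7
  16) CAS  T1:  M=8  r_T1=7 ✓
Mismatch at 9.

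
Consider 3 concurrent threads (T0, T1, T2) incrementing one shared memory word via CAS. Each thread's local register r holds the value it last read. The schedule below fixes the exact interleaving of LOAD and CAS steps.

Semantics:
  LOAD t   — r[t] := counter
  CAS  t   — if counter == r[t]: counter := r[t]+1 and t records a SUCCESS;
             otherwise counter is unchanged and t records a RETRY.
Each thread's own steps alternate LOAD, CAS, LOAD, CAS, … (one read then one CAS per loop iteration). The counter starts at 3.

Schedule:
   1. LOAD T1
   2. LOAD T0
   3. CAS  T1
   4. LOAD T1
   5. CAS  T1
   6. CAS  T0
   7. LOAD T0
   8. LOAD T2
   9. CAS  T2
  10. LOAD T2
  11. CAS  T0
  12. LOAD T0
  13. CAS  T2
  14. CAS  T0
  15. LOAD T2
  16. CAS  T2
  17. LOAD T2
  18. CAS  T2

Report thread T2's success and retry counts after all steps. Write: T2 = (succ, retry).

step 1: T1 LOAD ⇒ load; ctr=3 reg=3
step 2: T0 LOAD ⇒ load; ctr=3 reg=3
step 3: T1 CAS ⇒ ok; ctr=4 reg=3
step 4: T1 LOAD ⇒ load; ctr=4 reg=4
step 5: T1 CAS ⇒ ok; ctr=5 reg=4
step 6: T0 CAS ⇒ retry; ctr=5 reg=3
step 7: T0 LOAD ⇒ load; ctr=5 reg=5
step 8: T2 LOAD ⇒ load; ctr=5 reg=5
step 9: T2 CAS ⇒ ok; ctr=6 reg=5
step 10: T2 LOAD ⇒ load; ctr=6 reg=6
step 11: T0 CAS ⇒ retry; ctr=6 reg=5
step 12: T0 LOAD ⇒ load; ctr=6 reg=6
step 13: T2 CAS ⇒ ok; ctr=7 reg=6
step 14: T0 CAS ⇒ retry; ctr=7 reg=6
step 15: T2 LOAD ⇒ load; ctr=7 reg=7
step 16: T2 CAS ⇒ ok; ctr=8 reg=7
step 17: T2 LOAD ⇒ load; ctr=8 reg=8
step 18: T2 CAS ⇒ ok; ctr=9 reg=8

T2 = (4, 0)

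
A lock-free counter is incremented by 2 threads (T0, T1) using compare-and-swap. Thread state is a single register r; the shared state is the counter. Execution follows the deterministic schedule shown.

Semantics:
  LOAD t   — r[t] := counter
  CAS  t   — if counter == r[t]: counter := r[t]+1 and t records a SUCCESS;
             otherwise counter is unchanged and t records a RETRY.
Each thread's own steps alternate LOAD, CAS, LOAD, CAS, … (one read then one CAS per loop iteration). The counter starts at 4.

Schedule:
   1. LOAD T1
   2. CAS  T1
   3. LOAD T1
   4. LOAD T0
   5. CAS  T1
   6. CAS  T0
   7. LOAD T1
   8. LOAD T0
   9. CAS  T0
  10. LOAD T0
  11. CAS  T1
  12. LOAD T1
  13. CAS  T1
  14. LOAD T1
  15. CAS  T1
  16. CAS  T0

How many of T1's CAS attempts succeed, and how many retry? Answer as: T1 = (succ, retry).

T1 = (4, 1)

step 1: T1 LOAD ⇒ load; ctr=4 reg=4
step 2: T1 CAS ⇒ ok; ctr=5 reg=4
step 3: T1 LOAD ⇒ load; ctr=5 reg=5
step 4: T0 LOAD ⇒ load; ctr=5 reg=5
step 5: T1 CAS ⇒ ok; ctr=6 reg=5
step 6: T0 CAS ⇒ retry; ctr=6 reg=5
step 7: T1 LOAD ⇒ load; ctr=6 reg=6
step 8: T0 LOAD ⇒ load; ctr=6 reg=6
step 9: T0 CAS ⇒ ok; ctr=7 reg=6
step 10: T0 LOAD ⇒ load; ctr=7 reg=7
step 11: T1 CAS ⇒ retry; ctr=7 reg=6
step 12: T1 LOAD ⇒ load; ctr=7 reg=7
step 13: T1 CAS ⇒ ok; ctr=8 reg=7
step 14: T1 LOAD ⇒ load; ctr=8 reg=8
step 15: T1 CAS ⇒ ok; ctr=9 reg=8
step 16: T0 CAS ⇒ retry; ctr=9 reg=7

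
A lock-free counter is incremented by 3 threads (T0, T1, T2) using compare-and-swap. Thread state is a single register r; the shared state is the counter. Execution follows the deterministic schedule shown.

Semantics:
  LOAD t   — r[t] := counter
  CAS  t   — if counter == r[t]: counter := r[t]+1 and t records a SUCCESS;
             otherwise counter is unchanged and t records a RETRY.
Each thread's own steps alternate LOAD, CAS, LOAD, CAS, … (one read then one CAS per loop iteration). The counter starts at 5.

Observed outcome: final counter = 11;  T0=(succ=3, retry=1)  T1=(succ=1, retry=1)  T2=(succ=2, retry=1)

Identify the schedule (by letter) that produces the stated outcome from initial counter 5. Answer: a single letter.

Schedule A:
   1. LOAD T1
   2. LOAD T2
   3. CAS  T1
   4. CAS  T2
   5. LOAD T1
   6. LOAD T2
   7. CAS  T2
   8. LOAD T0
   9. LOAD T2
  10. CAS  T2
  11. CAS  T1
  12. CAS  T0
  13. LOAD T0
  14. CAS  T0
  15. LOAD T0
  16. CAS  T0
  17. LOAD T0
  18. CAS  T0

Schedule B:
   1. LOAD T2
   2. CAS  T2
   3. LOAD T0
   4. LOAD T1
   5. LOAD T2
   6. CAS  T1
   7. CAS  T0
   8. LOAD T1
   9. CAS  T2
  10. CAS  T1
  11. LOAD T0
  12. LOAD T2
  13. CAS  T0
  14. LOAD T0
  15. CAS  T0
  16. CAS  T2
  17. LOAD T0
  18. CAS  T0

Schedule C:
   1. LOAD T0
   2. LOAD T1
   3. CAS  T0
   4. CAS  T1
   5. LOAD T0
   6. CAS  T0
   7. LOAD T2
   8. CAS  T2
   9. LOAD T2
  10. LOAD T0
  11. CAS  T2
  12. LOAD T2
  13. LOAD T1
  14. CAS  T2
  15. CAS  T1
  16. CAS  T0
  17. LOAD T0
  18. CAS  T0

Simulating candidate A:
#1 T1 reads 5
#2 T2 reads 5
#3 T1 CAS(5→6) writes; counter now 6
#4 T2 CAS(5→6) fails; counter now 6
#5 T1 reads 6
#6 T2 reads 6
#7 T2 CAS(6→7) writes; counter now 7
#8 T0 reads 7
#9 T2 reads 7
#10 T2 CAS(7→8) writes; counter now 8
#11 T1 CAS(6→7) fails; counter now 8
#12 T0 CAS(7→8) fails; counter now 8
#13 T0 reads 8
#14 T0 CAS(8→9) writes; counter now 9
#15 T0 reads 9
#16 T0 CAS(9→10) writes; counter now 10
#17 T0 reads 10
#18 T0 CAS(10→11) writes; counter now 11

A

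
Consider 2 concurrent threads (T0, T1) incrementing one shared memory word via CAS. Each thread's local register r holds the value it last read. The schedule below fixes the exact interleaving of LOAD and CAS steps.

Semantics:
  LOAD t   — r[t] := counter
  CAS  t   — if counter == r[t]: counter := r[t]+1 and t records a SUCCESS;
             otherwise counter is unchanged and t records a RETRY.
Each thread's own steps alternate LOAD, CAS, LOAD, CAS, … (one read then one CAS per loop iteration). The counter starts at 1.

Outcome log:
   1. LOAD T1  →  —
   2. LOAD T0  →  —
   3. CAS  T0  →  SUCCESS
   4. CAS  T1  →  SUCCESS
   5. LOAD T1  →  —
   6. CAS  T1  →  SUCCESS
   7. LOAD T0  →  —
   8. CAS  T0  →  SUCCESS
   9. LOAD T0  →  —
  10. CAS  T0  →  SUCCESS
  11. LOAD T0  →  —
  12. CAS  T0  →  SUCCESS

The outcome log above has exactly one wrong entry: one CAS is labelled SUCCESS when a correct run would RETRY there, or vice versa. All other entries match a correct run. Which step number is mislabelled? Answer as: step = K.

step = 4

Re-executing:
step 1: T1 LOAD ⇒ load; ctr=1 reg=1
step 2: T0 LOAD ⇒ load; ctr=1 reg=1
step 3: T0 CAS ⇒ ok; ctr=2 reg=1
step 4: T1 CAS ⇒ retry; ctr=2 reg=1
step 5: T1 LOAD ⇒ load; ctr=2 reg=2
step 6: T1 CAS ⇒ ok; ctr=3 reg=2
step 7: T0 LOAD ⇒ load; ctr=3 reg=3
step 8: T0 CAS ⇒ ok; ctr=4 reg=3
step 9: T0 LOAD ⇒ load; ctr=4 reg=4
step 10: T0 CAS ⇒ ok; ctr=5 reg=4
step 11: T0 LOAD ⇒ load; ctr=5 reg=5
step 12: T0 CAS ⇒ ok; ctr=6 reg=5
Mismatch at 4.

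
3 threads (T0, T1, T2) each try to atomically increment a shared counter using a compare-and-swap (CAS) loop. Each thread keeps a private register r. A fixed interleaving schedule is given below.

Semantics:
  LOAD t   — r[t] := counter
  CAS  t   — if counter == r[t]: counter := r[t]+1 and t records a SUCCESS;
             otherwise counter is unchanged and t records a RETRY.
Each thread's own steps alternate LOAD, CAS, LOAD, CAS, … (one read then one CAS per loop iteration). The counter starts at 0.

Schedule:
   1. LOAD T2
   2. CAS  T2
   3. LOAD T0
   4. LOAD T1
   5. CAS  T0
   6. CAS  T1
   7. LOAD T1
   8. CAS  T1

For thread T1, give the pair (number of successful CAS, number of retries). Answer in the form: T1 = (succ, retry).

[1] T2.load  rd  (counter 0, T2.r 0)
[2] T2.cas  hit  (counter 1, T2.r 0)
[3] T0.load  rd  (counter 1, T0.r 1)
[4] T1.load  rd  (counter 1, T1.r 1)
[5] T0.cas  hit  (counter 2, T0.r 1)
[6] T1.cas  miss  (counter 2, T1.r 1)
[7] T1.load  rd  (counter 2, T1.r 2)
[8] T1.cas  hit  (counter 3, T1.r 2)

T1 = (1, 1)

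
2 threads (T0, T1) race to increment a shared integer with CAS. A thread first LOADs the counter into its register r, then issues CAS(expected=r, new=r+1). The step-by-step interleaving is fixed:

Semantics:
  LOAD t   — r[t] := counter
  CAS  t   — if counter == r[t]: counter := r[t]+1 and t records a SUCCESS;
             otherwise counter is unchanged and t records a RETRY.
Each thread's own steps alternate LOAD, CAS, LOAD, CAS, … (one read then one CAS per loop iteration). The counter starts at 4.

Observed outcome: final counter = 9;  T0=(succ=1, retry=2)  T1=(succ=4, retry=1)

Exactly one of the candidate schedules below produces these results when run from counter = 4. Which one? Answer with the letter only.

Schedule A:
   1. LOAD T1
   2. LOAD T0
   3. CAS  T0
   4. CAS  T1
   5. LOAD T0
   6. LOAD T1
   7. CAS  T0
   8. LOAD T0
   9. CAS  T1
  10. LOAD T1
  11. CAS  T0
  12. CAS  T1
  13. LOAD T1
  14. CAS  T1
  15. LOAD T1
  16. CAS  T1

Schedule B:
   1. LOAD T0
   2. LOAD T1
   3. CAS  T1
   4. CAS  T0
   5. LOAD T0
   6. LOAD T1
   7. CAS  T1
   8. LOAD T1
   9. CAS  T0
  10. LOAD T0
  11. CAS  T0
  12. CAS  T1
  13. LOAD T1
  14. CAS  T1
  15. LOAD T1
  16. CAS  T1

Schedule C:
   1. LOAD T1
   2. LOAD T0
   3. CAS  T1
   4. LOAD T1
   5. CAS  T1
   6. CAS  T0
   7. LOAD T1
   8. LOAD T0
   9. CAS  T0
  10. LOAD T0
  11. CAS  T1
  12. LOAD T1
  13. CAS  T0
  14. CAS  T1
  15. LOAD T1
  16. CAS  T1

B

Run B:
1. LOAD T0 → mem=4 r[T0]=4 [LOAD]
2. LOAD T1 → mem=4 r[T1]=4 [LOAD]
3. CAS T1 → mem=5 r[T1]=4 [OK]
4. CAS T0 → mem=5 r[T0]=4 [RETRY]
5. LOAD T0 → mem=5 r[T0]=5 [LOAD]
6. LOAD T1 → mem=5 r[T1]=5 [LOAD]
7. CAS T1 → mem=6 r[T1]=5 [OK]
8. LOAD T1 → mem=6 r[T1]=6 [LOAD]
9. CAS T0 → mem=6 r[T0]=5 [RETRY]
10. LOAD T0 → mem=6 r[T0]=6 [LOAD]
11. CAS T0 → mem=7 r[T0]=6 [OK]
12. CAS T1 → mem=7 r[T1]=6 [RETRY]
13. LOAD T1 → mem=7 r[T1]=7 [LOAD]
14. CAS T1 → mem=8 r[T1]=7 [OK]
15. LOAD T1 → mem=8 r[T1]=8 [LOAD]
16. CAS T1 → mem=9 r[T1]=8 [OK]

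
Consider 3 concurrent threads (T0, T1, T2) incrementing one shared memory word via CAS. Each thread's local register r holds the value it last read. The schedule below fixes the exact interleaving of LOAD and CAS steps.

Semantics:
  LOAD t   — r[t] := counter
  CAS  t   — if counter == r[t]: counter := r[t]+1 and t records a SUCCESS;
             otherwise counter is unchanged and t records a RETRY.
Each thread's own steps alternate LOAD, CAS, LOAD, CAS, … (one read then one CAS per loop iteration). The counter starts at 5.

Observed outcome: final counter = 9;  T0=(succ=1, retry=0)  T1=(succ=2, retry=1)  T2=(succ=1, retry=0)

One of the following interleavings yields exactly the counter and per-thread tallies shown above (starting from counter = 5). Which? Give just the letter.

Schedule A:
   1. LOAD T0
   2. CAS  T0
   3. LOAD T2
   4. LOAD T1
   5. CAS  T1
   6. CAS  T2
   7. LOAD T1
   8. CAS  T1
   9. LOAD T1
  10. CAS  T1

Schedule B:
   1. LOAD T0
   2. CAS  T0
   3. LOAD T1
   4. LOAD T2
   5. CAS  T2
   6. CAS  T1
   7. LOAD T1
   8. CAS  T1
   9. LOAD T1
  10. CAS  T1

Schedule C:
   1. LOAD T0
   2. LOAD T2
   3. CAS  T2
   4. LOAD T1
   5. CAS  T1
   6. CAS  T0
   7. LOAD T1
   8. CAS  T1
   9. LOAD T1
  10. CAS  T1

Simulating candidate B:
T0 LOAD — after: cnt=5, r=5 — load
T0 CAS — after: cnt=6, r=5 — ok
T1 LOAD — after: cnt=6, r=6 — load
T2 LOAD — after: cnt=6, r=6 — load
T2 CAS — after: cnt=7, r=6 — ok
T1 CAS — after: cnt=7, r=6 — retry
T1 LOAD — after: cnt=7, r=7 — load
T1 CAS — after: cnt=8, r=7 — ok
T1 LOAD — after: cnt=8, r=8 — load
T1 CAS — after: cnt=9, r=8 — ok

B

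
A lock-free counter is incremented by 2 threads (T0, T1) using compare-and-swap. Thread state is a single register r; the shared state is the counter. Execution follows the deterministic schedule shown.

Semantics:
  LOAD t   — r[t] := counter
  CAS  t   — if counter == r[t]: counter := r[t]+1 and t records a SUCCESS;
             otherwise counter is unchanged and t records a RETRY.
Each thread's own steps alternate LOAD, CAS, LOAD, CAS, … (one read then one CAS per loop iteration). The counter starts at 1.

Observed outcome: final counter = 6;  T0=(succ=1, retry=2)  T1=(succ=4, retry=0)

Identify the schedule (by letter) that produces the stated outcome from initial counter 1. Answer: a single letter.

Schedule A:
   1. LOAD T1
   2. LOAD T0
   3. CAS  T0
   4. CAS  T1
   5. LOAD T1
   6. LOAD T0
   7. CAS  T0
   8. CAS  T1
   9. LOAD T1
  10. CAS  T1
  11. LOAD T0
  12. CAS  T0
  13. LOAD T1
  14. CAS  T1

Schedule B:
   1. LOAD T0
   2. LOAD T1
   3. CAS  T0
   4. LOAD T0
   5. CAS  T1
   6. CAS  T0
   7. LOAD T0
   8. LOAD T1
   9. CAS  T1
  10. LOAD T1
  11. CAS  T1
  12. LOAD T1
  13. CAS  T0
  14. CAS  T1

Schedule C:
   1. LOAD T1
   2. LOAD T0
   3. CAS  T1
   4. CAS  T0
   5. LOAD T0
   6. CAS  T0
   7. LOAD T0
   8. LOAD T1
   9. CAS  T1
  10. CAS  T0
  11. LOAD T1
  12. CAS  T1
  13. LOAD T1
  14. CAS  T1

Run C:
#1 T1 reads 1
#2 T0 reads 1
#3 T1 CAS(1→2) writes; counter now 2
#4 T0 CAS(1→2) fails; counter now 2
#5 T0 reads 2
#6 T0 CAS(2→3) writes; counter now 3
#7 T0 reads 3
#8 T1 reads 3
#9 T1 CAS(3→4) writes; counter now 4
#10 T0 CAS(3→4) fails; counter now 4
#11 T1 reads 4
#12 T1 CAS(4→5) writes; counter now 5
#13 T1 reads 5
#14 T1 CAS(5→6) writes; counter now 6

C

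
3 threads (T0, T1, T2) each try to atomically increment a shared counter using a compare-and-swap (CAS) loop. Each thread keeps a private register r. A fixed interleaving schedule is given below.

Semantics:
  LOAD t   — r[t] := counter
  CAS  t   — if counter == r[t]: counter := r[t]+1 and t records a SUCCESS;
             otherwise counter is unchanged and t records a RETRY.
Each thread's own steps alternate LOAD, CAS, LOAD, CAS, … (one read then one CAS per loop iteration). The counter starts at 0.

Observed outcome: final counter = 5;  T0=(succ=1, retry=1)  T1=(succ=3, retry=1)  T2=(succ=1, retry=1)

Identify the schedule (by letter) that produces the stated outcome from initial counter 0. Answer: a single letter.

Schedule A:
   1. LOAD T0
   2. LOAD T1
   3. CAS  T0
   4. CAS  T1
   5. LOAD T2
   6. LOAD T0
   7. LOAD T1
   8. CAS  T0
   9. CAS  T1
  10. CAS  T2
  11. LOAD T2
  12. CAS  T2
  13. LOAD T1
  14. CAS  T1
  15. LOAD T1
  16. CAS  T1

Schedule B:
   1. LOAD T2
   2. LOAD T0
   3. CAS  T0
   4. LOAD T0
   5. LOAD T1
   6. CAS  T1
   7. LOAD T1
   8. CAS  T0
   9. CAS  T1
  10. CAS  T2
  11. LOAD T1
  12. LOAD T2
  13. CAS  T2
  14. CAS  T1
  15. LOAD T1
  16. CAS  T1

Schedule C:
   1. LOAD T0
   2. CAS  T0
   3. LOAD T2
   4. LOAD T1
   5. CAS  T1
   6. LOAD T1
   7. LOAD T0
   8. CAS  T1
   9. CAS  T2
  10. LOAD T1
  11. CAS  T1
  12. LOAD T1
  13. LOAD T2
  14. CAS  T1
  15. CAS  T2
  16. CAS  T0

B

Run B:
[1] T2.load  rd  (counter 0, T2.r 0)
[2] T0.load  rd  (counter 0, T0.r 0)
[3] T0.cas  hit  (counter 1, T0.r 0)
[4] T0.load  rd  (counter 1, T0.r 1)
[5] T1.load  rd  (counter 1, T1.r 1)
[6] T1.cas  hit  (counter 2, T1.r 1)
[7] T1.load  rd  (counter 2, T1.r 2)
[8] T0.cas  miss  (counter 2, T0.r 1)
[9] T1.cas  hit  (counter 3, T1.r 2)
[10] T2.cas  miss  (counter 3, T2.r 0)
[11] T1.load  rd  (counter 3, T1.r 3)
[12] T2.load  rd  (counter 3, T2.r 3)
[13] T2.cas  hit  (counter 4, T2.r 3)
[14] T1.cas  miss  (counter 4, T1.r 3)
[15] T1.load  rd  (counter 4, T1.r 4)
[16] T1.cas  hit  (counter 5, T1.r 4)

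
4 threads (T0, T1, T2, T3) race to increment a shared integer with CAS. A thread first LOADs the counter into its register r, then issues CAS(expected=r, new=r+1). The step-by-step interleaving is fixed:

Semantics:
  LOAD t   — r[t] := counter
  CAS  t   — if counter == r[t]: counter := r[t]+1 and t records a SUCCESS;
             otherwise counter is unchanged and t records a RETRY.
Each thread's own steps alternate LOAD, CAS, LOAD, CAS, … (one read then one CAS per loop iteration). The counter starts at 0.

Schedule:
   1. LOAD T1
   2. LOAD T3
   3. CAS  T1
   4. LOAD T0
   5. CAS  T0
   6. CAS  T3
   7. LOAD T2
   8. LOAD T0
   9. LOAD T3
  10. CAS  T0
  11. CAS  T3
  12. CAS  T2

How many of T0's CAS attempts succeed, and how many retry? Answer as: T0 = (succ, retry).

T0 = (2, 0)

   1) LOAD T1:  M=0  r_T1=0
   2) LOAD T3:  M=0  r_T3=0
   3) CAS  T1:  M=1  r_T1=0 ✓
   4) LOAD T0:  M=1  r_T0=1
   5) CAS  T0:  M=2  r_T0=1 ✓
   6) CAS  T3:  M=2  r_T3=0 ✗
   7) LOAD T2:  M=2  r_T2=2
   8) LOAD T0:  M=2  r_T0=2
   9) LOAD T3:  M=2  r_T3=2
  10) CAS  T0:  M=3  r_T0=2 ✓
  11) CAS  T3:  M=3  r_T3=2 ✗
  12) CAS  T2:  M=3  r_T2=2 ✗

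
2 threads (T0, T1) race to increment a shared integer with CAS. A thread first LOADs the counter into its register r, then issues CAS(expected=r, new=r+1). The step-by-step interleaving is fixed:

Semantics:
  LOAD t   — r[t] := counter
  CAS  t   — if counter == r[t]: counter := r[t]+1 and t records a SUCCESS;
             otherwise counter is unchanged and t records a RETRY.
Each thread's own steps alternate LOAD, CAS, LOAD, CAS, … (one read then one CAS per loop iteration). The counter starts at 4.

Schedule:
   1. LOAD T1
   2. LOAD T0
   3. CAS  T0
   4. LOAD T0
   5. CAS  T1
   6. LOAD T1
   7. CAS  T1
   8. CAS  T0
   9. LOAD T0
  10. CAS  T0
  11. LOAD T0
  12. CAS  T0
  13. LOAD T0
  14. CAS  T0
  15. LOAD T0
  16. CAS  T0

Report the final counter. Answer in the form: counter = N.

counter = 10

T1 LOAD — after: cnt=4, r=4 — load
T0 LOAD — after: cnt=4, r=4 — load
T0 CAS — after: cnt=5, r=4 — ok
T0 LOAD — after: cnt=5, r=5 — load
T1 CAS — after: cnt=5, r=4 — retry
T1 LOAD — after: cnt=5, r=5 — load
T1 CAS — after: cnt=6, r=5 — ok
T0 CAS — after: cnt=6, r=5 — retry
T0 LOAD — after: cnt=6, r=6 — load
T0 CAS — after: cnt=7, r=6 — ok
T0 LOAD — after: cnt=7, r=7 — load
T0 CAS — after: cnt=8, r=7 — ok
T0 LOAD — after: cnt=8, r=8 — load
T0 CAS — after: cnt=9, r=8 — ok
T0 LOAD — after: cnt=9, r=9 — load
T0 CAS — after: cnt=10, r=9 — ok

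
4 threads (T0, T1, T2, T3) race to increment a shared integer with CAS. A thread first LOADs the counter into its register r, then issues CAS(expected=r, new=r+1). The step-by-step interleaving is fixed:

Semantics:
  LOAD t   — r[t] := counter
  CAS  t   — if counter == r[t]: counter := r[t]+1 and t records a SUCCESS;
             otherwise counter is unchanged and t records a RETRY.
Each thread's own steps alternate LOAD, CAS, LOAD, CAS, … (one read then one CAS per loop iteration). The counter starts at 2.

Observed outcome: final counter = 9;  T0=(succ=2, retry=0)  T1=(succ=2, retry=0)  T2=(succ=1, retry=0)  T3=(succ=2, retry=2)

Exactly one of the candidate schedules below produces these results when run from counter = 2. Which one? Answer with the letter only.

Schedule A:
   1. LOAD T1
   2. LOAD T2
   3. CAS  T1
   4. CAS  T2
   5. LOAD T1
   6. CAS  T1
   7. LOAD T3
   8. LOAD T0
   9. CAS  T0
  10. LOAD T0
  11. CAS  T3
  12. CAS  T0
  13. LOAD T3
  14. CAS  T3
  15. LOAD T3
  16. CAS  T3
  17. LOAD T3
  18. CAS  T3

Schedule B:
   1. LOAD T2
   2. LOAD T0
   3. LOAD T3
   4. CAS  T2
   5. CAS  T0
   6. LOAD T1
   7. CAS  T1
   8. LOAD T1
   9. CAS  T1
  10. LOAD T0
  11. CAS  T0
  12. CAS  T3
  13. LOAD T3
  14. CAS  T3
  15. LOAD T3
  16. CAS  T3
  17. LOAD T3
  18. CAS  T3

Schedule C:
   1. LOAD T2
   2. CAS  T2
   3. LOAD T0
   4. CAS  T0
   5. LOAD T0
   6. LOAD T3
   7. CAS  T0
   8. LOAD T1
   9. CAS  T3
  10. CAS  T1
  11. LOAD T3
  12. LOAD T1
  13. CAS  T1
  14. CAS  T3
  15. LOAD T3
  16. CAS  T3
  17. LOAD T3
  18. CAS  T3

Tracing schedule C:
step 1: T2 LOAD ⇒ load; ctr=2 reg=2
step 2: T2 CAS ⇒ ok; ctr=3 reg=2
step 3: T0 LOAD ⇒ load; ctr=3 reg=3
step 4: T0 CAS ⇒ ok; ctr=4 reg=3
step 5: T0 LOAD ⇒ load; ctr=4 reg=4
step 6: T3 LOAD ⇒ load; ctr=4 reg=4
step 7: T0 CAS ⇒ ok; ctr=5 reg=4
step 8: T1 LOAD ⇒ load; ctr=5 reg=5
step 9: T3 CAS ⇒ retry; ctr=5 reg=4
step 10: T1 CAS ⇒ ok; ctr=6 reg=5
step 11: T3 LOAD ⇒ load; ctr=6 reg=6
step 12: T1 LOAD ⇒ load; ctr=6 reg=6
step 13: T1 CAS ⇒ ok; ctr=7 reg=6
step 14: T3 CAS ⇒ retry; ctr=7 reg=6
step 15: T3 LOAD ⇒ load; ctr=7 reg=7
step 16: T3 CAS ⇒ ok; ctr=8 reg=7
step 17: T3 LOAD ⇒ load; ctr=8 reg=8
step 18: T3 CAS ⇒ ok; ctr=9 reg=8

C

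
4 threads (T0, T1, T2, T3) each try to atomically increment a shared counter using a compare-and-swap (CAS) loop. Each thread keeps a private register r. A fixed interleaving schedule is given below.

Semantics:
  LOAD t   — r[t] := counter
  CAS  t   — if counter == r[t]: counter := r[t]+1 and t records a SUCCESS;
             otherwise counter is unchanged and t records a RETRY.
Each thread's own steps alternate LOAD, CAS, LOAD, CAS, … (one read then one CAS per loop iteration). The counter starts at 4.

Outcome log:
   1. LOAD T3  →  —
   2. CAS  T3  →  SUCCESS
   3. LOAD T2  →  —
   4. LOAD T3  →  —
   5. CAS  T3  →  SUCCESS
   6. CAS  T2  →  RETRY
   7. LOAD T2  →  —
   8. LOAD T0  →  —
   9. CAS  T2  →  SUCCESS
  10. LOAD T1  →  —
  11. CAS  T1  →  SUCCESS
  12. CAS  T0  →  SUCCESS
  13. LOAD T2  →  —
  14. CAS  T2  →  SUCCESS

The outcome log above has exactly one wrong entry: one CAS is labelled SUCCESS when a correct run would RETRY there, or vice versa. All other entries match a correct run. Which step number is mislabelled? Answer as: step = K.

step = 12

Re-executing:
   1) LOAD T3:  M=4  r_T3=4
   2) CAS  T3:  M=5  r_T3=4 ✓
   3) LOAD T2:  M=5  r_T2=5
   4) LOAD T3:  M=5  r_T3=5
   5) CAS  T3:  M=6  r_T3=5 ✓
   6) CAS  T2:  M=6  r_T2=5 ✗
   7) LOAD T2:  M=6  r_T2=6
   8) LOAD T0:  M=6  r_T0=6
   9) CAS  T2:  M=7  r_T2=6 ✓
  10) LOAD T1:  M=7  r_T1=7
  11) CAS  T1:  M=8  r_T1=7 ✓
  12) CAS  T0:  M=8  r_T0=6 ✗
  13) LOAD T2:  M=8  r_T2=8
  14) CAS  T2:  M=9  r_T2=8 ✓
Log disagrees first at step 12.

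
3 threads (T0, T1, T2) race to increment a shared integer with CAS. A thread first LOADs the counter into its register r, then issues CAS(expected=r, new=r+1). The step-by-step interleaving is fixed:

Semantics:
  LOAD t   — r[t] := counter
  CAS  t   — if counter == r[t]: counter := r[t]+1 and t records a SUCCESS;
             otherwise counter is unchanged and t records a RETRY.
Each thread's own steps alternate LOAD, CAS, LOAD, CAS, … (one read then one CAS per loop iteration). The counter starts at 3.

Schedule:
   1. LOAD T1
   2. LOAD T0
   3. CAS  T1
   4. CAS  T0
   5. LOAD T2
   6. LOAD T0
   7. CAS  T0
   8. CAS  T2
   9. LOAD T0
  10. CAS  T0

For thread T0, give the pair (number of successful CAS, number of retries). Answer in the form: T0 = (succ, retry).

T1 LOAD — after: cnt=3, r=3 — load
T0 LOAD — after: cnt=3, r=3 — load
T1 CAS — after: cnt=4, r=3 — ok
T0 CAS — after: cnt=4, r=3 — retry
T2 LOAD — after: cnt=4, r=4 — load
T0 LOAD — after: cnt=4, r=4 — load
T0 CAS — after: cnt=5, r=4 — ok
T2 CAS — after: cnt=5, r=4 — retry
T0 LOAD — after: cnt=5, r=5 — load
T0 CAS — after: cnt=6, r=5 — ok

T0 = (2, 1)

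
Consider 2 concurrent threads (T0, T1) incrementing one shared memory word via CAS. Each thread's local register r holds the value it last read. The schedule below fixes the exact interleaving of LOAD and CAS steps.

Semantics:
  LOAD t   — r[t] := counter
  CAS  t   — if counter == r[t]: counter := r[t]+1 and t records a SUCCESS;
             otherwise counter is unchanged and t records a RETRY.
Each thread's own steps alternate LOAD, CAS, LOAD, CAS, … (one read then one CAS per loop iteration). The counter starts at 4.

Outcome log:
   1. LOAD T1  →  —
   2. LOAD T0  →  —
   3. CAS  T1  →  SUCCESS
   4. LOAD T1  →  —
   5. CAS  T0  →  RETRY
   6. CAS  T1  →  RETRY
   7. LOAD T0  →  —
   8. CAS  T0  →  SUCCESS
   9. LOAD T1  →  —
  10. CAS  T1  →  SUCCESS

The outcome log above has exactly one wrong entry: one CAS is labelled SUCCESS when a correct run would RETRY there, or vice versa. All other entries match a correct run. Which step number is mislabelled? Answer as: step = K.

step = 6

Correct run:
T1 LOAD — after: cnt=4, r=4 — load
T0 LOAD — after: cnt=4, r=4 — load
T1 CAS — after: cnt=5, r=4 — ok
T1 LOAD — after: cnt=5, r=5 — load
T0 CAS — after: cnt=5, r=4 — retry
T1 CAS — after: cnt=6, r=5 — ok
T0 LOAD — after: cnt=6, r=6 — load
T0 CAS — after: cnt=7, r=6 — ok
T1 LOAD — after: cnt=7, r=7 — load
T1 CAS — after: cnt=8, r=7 — ok
Log disagrees first at step 6.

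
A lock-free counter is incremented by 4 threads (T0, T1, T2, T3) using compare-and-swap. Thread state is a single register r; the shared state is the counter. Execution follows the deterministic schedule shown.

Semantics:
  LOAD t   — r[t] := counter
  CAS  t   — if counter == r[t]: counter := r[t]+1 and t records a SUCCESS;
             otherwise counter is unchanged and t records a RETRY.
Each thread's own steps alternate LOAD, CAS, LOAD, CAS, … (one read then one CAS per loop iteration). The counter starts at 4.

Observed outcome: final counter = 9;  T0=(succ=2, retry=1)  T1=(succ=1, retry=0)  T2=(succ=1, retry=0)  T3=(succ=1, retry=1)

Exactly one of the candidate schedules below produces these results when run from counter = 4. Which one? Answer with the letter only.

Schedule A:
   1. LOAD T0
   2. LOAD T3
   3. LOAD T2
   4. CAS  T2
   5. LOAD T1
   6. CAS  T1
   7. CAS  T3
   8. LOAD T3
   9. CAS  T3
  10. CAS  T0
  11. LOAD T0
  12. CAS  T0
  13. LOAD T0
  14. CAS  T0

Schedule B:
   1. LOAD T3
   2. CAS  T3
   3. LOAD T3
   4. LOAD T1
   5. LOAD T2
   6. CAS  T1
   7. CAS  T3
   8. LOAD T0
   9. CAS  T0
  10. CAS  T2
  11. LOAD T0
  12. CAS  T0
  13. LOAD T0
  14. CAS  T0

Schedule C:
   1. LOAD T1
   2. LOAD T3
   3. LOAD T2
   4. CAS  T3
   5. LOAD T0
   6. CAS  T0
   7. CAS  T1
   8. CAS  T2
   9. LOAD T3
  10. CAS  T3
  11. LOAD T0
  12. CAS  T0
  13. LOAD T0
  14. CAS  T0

A

Simulating candidate A:
   1) LOAD T0:  M=4  r_T0=4
   2) LOAD T3:  M=4  r_T3=4
   3) LOAD T2:  M=4  r_T2=4
   4) CAS  T2:  M=5  r_T2=4 ✓
   5) LOAD T1:  M=5  r_T1=5
   6) CAS  T1:  M=6  r_T1=5 ✓
   7) CAS  T3:  M=6  r_T3=4 ✗
   8) LOAD T3:  M=6  r_T3=6
   9) CAS  T3:  M=7  r_T3=6 ✓
  10) CAS  T0:  M=7  r_T0=4 ✗
  11) LOAD T0:  M=7  r_T0=7
  12) CAS  T0:  M=8  r_T0=7 ✓
  13) LOAD T0:  M=8  r_T0=8
  14) CAS  T0:  M=9  r_T0=8 ✓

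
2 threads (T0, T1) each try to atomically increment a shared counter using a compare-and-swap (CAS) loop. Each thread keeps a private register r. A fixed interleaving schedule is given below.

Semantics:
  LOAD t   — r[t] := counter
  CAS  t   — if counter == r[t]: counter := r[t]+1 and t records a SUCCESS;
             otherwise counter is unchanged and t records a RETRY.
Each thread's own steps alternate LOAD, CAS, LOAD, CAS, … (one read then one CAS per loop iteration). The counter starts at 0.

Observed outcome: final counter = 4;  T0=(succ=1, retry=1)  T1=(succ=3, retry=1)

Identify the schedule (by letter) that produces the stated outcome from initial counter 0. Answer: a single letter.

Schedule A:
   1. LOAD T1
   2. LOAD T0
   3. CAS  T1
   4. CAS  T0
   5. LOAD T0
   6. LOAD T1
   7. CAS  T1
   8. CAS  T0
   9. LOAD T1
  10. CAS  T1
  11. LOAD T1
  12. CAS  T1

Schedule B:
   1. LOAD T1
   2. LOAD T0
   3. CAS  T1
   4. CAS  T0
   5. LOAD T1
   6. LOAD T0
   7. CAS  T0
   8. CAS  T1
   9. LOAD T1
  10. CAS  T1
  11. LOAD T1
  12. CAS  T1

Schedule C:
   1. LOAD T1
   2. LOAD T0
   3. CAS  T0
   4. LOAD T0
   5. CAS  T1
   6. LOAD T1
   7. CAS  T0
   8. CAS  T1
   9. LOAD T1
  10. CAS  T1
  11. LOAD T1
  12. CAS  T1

Simulating candidate B:
#1 T1 reads 0
#2 T0 reads 0
#3 T1 CAS(0→1) writes; counter now 1
#4 T0 CAS(0→1) fails; counter now 1
#5 T1 reads 1
#6 T0 reads 1
#7 T0 CAS(1→2) writes; counter now 2
#8 T1 CAS(1→2) fails; counter now 2
#9 T1 reads 2
#10 T1 CAS(2→3) writes; counter now 3
#11 T1 reads 3
#12 T1 CAS(3→4) writes; counter now 4

B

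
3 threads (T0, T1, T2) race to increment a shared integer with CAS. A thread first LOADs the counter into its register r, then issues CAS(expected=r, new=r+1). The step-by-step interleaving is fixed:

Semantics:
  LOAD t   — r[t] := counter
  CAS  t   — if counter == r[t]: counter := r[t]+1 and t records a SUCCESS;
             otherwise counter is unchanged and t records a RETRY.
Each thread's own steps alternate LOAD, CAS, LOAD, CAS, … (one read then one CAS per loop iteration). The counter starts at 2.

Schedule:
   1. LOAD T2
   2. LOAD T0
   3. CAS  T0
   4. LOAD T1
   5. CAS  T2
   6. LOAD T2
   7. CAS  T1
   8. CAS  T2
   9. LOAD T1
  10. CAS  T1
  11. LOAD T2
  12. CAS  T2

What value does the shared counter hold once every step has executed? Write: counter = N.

   1) LOAD T2:  M=2  r_T2=2
   2) LOAD T0:  M=2  r_T0=2
   3) CAS  T0:  M=3  r_T0=2 ✓
   4) LOAD T1:  M=3  r_T1=3
   5) CAS  T2:  M=3  r_T2=2 ✗
   6) LOAD T2:  M=3  r_T2=3
   7) CAS  T1:  M=4  r_T1=3 ✓
   8) CAS  T2:  M=4  r_T2=3 ✗
   9) LOAD T1:  M=4  r_T1=4
  10) CAS  T1:  M=5  r_T1=4 ✓
  11) LOAD T2:  M=5  r_T2=5
  12) CAS  T2:  M=6  r_T2=5 ✓

counter = 6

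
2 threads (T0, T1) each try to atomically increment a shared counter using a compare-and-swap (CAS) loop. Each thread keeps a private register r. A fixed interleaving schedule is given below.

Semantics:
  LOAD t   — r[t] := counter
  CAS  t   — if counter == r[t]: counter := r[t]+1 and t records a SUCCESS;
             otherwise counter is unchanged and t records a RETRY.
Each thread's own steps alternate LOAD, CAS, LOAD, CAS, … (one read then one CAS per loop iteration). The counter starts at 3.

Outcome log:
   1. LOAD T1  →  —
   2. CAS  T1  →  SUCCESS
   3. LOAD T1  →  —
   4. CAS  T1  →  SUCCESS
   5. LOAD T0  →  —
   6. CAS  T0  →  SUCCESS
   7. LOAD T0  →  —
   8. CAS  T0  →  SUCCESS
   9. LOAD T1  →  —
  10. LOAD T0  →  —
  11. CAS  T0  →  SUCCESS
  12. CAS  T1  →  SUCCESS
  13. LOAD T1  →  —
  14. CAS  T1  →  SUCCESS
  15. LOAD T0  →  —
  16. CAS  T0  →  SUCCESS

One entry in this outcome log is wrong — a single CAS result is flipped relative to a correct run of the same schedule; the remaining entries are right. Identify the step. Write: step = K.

step = 12

Re-executing:
1. LOAD T1 → mem=3 r[T1]=3 [LOAD]
2. CAS T1 → mem=4 r[T1]=3 [OK]
3. LOAD T1 → mem=4 r[T1]=4 [LOAD]
4. CAS T1 → mem=5 r[T1]=4 [OK]
5. LOAD T0 → mem=5 r[T0]=5 [LOAD]
6. CAS T0 → mem=6 r[T0]=5 [OK]
7. LOAD T0 → mem=6 r[T0]=6 [LOAD]
8. CAS T0 → mem=7 r[T0]=6 [OK]
9. LOAD T1 → mem=7 r[T1]=7 [LOAD]
10. LOAD T0 → mem=7 r[T0]=7 [LOAD]
11. CAS T0 → mem=8 r[T0]=7 [OK]
12. CAS T1 → mem=8 r[T1]=7 [RETRY]
13. LOAD T1 → mem=8 r[T1]=8 [LOAD]
14. CAS T1 → mem=9 r[T1]=8 [OK]
15. LOAD T0 → mem=9 r[T0]=9 [LOAD]
16. CAS T0 → mem=10 r[T0]=9 [OK]
Flip is step 12.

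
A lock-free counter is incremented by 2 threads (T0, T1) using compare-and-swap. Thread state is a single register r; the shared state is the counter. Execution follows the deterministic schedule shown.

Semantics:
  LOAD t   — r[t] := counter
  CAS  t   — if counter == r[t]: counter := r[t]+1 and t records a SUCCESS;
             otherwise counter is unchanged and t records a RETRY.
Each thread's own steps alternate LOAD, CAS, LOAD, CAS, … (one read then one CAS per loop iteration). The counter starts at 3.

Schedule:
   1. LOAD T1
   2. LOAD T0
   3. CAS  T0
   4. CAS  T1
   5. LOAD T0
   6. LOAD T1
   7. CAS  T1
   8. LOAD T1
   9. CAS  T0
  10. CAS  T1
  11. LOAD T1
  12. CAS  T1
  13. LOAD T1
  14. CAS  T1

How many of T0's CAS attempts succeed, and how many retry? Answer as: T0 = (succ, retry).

T0 = (1, 1)

1. LOAD T1 → mem=3 r[T1]=3 [LOAD]
2. LOAD T0 → mem=3 r[T0]=3 [LOAD]
3. CAS T0 → mem=4 r[T0]=3 [OK]
4. CAS T1 → mem=4 r[T1]=3 [RETRY]
5. LOAD T0 → mem=4 r[T0]=4 [LOAD]
6. LOAD T1 → mem=4 r[T1]=4 [LOAD]
7. CAS T1 → mem=5 r[T1]=4 [OK]
8. LOAD T1 → mem=5 r[T1]=5 [LOAD]
9. CAS T0 → mem=5 r[T0]=4 [RETRY]
10. CAS T1 → mem=6 r[T1]=5 [OK]
11. LOAD T1 → mem=6 r[T1]=6 [LOAD]
12. CAS T1 → mem=7 r[T1]=6 [OK]
13. LOAD T1 → mem=7 r[T1]=7 [LOAD]
14. CAS T1 → mem=8 r[T1]=7 [OK]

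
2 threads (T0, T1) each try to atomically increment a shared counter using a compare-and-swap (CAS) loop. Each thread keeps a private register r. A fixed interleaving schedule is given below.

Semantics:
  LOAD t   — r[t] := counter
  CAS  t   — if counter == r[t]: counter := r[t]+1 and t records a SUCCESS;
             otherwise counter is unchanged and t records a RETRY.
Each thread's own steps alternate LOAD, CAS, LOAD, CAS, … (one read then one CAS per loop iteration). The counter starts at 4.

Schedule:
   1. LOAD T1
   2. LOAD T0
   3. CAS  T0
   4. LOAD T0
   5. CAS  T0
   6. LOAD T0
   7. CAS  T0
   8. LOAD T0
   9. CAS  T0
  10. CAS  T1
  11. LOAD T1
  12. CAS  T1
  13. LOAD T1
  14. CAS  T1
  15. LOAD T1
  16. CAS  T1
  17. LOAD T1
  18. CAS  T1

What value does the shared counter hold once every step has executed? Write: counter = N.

counter = 12

step 1: T1 LOAD ⇒ load; ctr=4 reg=4
step 2: T0 LOAD ⇒ load; ctr=4 reg=4
step 3: T0 CAS ⇒ ok; ctr=5 reg=4
step 4: T0 LOAD ⇒ load; ctr=5 reg=5
step 5: T0 CAS ⇒ ok; ctr=6 reg=5
step 6: T0 LOAD ⇒ load; ctr=6 reg=6
step 7: T0 CAS ⇒ ok; ctr=7 reg=6
step 8: T0 LOAD ⇒ load; ctr=7 reg=7
step 9: T0 CAS ⇒ ok; ctr=8 reg=7
step 10: T1 CAS ⇒ retry; ctr=8 reg=4
step 11: T1 LOAD ⇒ load; ctr=8 reg=8
step 12: T1 CAS ⇒ ok; ctr=9 reg=8
step 13: T1 LOAD ⇒ load; ctr=9 reg=9
step 14: T1 CAS ⇒ ok; ctr=10 reg=9
step 15: T1 LOAD ⇒ load; ctr=10 reg=10
step 16: T1 CAS ⇒ ok; ctr=11 reg=10
step 17: T1 LOAD ⇒ load; ctr=11 reg=11
step 18: T1 CAS ⇒ ok; ctr=12 reg=11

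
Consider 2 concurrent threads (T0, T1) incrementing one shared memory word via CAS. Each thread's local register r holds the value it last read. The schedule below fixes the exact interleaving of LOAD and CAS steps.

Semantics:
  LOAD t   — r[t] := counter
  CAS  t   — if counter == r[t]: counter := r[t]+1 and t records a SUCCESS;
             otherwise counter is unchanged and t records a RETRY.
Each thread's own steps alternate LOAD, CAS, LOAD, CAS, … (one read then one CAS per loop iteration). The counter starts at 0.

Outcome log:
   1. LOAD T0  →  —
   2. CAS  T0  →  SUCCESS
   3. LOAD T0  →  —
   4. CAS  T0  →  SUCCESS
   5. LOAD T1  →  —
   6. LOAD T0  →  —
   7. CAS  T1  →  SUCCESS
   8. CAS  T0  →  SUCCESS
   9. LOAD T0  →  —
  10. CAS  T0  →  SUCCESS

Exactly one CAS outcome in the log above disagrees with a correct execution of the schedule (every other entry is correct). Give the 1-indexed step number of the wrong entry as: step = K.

step = 8

Correct run:
T0 LOAD — after: cnt=0, r=0 — load
T0 CAS — after: cnt=1, r=0 — ok
T0 LOAD — after: cnt=1, r=1 — load
T0 CAS — after: cnt=2, r=1 — ok
T1 LOAD — after: cnt=2, r=2 — load
T0 LOAD — after: cnt=2, r=2 — load
T1 CAS — after: cnt=3, r=2 — ok
T0 CAS — after: cnt=3, r=2 — retry
T0 LOAD — after: cnt=3, r=3 — load
T0 CAS — after: cnt=4, r=3 — ok
Mismatch at 8.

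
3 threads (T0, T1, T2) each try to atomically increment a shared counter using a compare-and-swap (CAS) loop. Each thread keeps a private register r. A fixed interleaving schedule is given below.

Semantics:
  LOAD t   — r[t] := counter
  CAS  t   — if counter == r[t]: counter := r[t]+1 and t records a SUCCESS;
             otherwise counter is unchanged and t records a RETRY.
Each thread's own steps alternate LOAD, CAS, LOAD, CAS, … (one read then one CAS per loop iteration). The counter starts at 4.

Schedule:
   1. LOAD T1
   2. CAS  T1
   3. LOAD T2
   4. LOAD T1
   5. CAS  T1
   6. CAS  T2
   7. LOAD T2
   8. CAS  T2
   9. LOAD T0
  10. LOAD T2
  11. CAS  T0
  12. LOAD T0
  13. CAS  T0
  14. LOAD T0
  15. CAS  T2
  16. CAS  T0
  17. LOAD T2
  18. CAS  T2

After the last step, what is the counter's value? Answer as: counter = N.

#1 T1 reads 4
#2 T1 CAS(4→5) writes; counter now 5
#3 T2 reads 5
#4 T1 reads 5
#5 T1 CAS(5→6) writes; counter now 6
#6 T2 CAS(5→6) fails; counter now 6
#7 T2 reads 6
#8 T2 CAS(6→7) writes; counter now 7
#9 T0 reads 7
#10 T2 reads 7
#11 T0 CAS(7→8) writes; counter now 8
#12 T0 reads 8
#13 T0 CAS(8→9) writes; counter now 9
#14 T0 reads 9
#15 T2 CAS(7→8) fails; counter now 9
#16 T0 CAS(9→10) writes; counter now 10
#17 T2 reads 10
#18 T2 CAS(10→11) writes; counter now 11

counter = 11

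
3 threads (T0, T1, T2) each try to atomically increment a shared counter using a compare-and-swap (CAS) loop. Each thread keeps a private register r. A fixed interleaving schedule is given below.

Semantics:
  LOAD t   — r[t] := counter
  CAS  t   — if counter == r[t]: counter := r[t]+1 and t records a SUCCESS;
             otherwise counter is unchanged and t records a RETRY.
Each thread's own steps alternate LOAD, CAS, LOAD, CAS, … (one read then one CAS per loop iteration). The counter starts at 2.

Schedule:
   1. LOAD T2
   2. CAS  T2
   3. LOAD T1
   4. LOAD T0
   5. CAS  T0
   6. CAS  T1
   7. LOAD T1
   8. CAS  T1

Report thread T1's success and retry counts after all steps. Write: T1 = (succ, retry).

T1 = (1, 1)

step 1: T2 LOAD ⇒ load; ctr=2 reg=2
step 2: T2 CAS ⇒ ok; ctr=3 reg=2
step 3: T1 LOAD ⇒ load; ctr=3 reg=3
step 4: T0 LOAD ⇒ load; ctr=3 reg=3
step 5: T0 CAS ⇒ ok; ctr=4 reg=3
step 6: T1 CAS ⇒ retry; ctr=4 reg=3
step 7: T1 LOAD ⇒ load; ctr=4 reg=4
step 8: T1 CAS ⇒ ok; ctr=5 reg=4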